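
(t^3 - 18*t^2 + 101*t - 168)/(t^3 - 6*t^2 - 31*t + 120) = (t - 7)/(t + 5)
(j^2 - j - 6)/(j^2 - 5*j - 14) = (j - 3)/(j - 7)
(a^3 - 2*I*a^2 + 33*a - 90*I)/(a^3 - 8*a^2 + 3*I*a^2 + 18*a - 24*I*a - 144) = (a - 5*I)/(a - 8)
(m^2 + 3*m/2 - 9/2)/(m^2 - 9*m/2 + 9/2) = (m + 3)/(m - 3)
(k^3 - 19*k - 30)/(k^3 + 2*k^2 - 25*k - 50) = (k + 3)/(k + 5)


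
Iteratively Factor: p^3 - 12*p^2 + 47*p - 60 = (p - 4)*(p^2 - 8*p + 15) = (p - 5)*(p - 4)*(p - 3)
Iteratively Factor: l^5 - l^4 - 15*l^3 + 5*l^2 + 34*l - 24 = (l - 4)*(l^4 + 3*l^3 - 3*l^2 - 7*l + 6) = (l - 4)*(l + 2)*(l^3 + l^2 - 5*l + 3) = (l - 4)*(l - 1)*(l + 2)*(l^2 + 2*l - 3) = (l - 4)*(l - 1)^2*(l + 2)*(l + 3)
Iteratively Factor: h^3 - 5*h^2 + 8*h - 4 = (h - 1)*(h^2 - 4*h + 4) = (h - 2)*(h - 1)*(h - 2)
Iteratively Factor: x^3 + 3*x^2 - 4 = (x + 2)*(x^2 + x - 2) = (x - 1)*(x + 2)*(x + 2)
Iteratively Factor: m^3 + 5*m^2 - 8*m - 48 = (m + 4)*(m^2 + m - 12) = (m - 3)*(m + 4)*(m + 4)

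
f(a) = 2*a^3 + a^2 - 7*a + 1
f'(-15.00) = 1313.00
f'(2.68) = 41.45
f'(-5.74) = 179.21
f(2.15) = 10.45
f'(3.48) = 72.62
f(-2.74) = -13.45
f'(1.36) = 6.82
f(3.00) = 43.00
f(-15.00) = -6419.00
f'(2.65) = 40.44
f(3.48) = 73.04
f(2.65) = 26.69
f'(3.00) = 53.00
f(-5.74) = -304.11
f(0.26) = -0.72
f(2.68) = 27.92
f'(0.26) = -6.07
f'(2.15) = 25.04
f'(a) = 6*a^2 + 2*a - 7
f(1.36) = -1.64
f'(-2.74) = 32.57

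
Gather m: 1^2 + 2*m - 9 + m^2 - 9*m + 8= m^2 - 7*m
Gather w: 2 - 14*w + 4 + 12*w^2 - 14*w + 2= 12*w^2 - 28*w + 8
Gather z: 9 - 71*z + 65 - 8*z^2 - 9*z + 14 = -8*z^2 - 80*z + 88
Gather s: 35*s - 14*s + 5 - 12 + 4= 21*s - 3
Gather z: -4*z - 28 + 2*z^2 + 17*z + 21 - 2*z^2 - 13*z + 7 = 0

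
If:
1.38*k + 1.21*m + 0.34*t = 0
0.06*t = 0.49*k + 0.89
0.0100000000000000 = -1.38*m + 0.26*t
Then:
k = -1.40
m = 0.64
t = 3.41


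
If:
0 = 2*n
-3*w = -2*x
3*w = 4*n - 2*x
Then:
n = 0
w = 0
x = 0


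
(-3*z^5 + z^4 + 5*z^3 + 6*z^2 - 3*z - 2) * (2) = -6*z^5 + 2*z^4 + 10*z^3 + 12*z^2 - 6*z - 4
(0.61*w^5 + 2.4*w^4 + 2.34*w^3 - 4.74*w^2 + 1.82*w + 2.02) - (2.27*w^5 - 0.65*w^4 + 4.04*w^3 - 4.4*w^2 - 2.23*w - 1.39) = -1.66*w^5 + 3.05*w^4 - 1.7*w^3 - 0.34*w^2 + 4.05*w + 3.41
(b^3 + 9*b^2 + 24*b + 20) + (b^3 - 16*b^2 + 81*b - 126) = 2*b^3 - 7*b^2 + 105*b - 106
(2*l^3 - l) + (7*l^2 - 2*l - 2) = 2*l^3 + 7*l^2 - 3*l - 2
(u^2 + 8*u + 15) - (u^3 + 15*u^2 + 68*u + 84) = -u^3 - 14*u^2 - 60*u - 69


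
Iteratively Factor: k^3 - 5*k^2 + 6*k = (k - 2)*(k^2 - 3*k) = (k - 3)*(k - 2)*(k)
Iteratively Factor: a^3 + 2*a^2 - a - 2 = (a + 2)*(a^2 - 1) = (a + 1)*(a + 2)*(a - 1)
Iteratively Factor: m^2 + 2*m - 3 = (m + 3)*(m - 1)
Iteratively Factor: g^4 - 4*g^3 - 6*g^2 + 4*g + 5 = (g - 5)*(g^3 + g^2 - g - 1) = (g - 5)*(g + 1)*(g^2 - 1) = (g - 5)*(g - 1)*(g + 1)*(g + 1)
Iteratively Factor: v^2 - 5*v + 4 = (v - 1)*(v - 4)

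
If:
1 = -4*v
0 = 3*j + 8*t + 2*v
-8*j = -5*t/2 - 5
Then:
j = 15/26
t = -2/13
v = -1/4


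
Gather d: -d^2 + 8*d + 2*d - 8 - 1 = -d^2 + 10*d - 9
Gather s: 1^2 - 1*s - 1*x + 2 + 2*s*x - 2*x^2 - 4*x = s*(2*x - 1) - 2*x^2 - 5*x + 3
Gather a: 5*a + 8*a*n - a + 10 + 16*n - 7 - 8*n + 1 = a*(8*n + 4) + 8*n + 4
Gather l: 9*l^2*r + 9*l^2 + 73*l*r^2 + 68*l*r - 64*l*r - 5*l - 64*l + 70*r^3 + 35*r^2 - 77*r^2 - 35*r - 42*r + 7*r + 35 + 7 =l^2*(9*r + 9) + l*(73*r^2 + 4*r - 69) + 70*r^3 - 42*r^2 - 70*r + 42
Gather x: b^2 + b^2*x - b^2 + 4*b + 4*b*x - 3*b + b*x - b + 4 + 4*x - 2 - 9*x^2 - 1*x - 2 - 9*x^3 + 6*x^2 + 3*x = -9*x^3 - 3*x^2 + x*(b^2 + 5*b + 6)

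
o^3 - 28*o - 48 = (o - 6)*(o + 2)*(o + 4)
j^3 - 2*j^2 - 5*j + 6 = (j - 3)*(j - 1)*(j + 2)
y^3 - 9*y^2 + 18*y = y*(y - 6)*(y - 3)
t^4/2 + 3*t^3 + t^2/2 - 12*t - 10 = (t/2 + 1/2)*(t - 2)*(t + 2)*(t + 5)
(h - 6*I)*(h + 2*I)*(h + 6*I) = h^3 + 2*I*h^2 + 36*h + 72*I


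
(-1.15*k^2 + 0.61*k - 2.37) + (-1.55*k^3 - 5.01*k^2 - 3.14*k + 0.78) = -1.55*k^3 - 6.16*k^2 - 2.53*k - 1.59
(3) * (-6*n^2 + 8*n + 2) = -18*n^2 + 24*n + 6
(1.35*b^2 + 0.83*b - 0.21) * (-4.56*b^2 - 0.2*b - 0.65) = -6.156*b^4 - 4.0548*b^3 - 0.0859000000000002*b^2 - 0.4975*b + 0.1365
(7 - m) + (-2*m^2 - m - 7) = -2*m^2 - 2*m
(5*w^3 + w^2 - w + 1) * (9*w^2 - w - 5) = 45*w^5 + 4*w^4 - 35*w^3 + 5*w^2 + 4*w - 5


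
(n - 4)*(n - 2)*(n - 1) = n^3 - 7*n^2 + 14*n - 8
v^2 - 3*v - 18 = (v - 6)*(v + 3)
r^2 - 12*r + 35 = (r - 7)*(r - 5)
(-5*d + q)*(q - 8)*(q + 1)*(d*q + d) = -5*d^2*q^3 + 30*d^2*q^2 + 75*d^2*q + 40*d^2 + d*q^4 - 6*d*q^3 - 15*d*q^2 - 8*d*q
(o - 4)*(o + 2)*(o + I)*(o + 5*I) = o^4 - 2*o^3 + 6*I*o^3 - 13*o^2 - 12*I*o^2 + 10*o - 48*I*o + 40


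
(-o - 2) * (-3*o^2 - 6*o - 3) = 3*o^3 + 12*o^2 + 15*o + 6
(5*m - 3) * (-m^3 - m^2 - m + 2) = -5*m^4 - 2*m^3 - 2*m^2 + 13*m - 6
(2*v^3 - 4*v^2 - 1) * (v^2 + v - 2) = 2*v^5 - 2*v^4 - 8*v^3 + 7*v^2 - v + 2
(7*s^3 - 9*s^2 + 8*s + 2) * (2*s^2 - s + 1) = 14*s^5 - 25*s^4 + 32*s^3 - 13*s^2 + 6*s + 2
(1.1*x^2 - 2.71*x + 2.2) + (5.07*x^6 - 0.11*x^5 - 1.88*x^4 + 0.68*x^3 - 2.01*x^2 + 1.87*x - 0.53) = 5.07*x^6 - 0.11*x^5 - 1.88*x^4 + 0.68*x^3 - 0.91*x^2 - 0.84*x + 1.67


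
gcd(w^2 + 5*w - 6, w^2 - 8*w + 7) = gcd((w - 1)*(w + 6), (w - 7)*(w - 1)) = w - 1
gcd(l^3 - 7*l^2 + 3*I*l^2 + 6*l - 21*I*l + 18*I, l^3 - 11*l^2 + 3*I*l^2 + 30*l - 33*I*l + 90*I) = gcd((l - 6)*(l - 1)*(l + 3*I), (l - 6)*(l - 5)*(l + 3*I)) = l^2 + l*(-6 + 3*I) - 18*I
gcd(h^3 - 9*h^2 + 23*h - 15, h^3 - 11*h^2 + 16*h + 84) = 1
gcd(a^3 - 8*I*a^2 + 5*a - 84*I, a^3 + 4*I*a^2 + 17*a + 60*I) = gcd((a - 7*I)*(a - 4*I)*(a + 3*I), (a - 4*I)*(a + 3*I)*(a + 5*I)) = a^2 - I*a + 12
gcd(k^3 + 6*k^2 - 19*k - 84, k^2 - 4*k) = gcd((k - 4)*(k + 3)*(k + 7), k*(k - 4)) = k - 4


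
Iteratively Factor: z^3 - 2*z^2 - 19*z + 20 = (z - 5)*(z^2 + 3*z - 4) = (z - 5)*(z + 4)*(z - 1)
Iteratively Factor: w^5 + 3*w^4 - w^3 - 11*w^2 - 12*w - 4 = (w - 2)*(w^4 + 5*w^3 + 9*w^2 + 7*w + 2) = (w - 2)*(w + 1)*(w^3 + 4*w^2 + 5*w + 2) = (w - 2)*(w + 1)^2*(w^2 + 3*w + 2) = (w - 2)*(w + 1)^2*(w + 2)*(w + 1)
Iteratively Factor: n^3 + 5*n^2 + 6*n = (n + 2)*(n^2 + 3*n) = (n + 2)*(n + 3)*(n)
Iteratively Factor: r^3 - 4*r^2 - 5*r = (r)*(r^2 - 4*r - 5) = r*(r - 5)*(r + 1)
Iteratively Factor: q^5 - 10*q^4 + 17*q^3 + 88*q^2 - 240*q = (q - 5)*(q^4 - 5*q^3 - 8*q^2 + 48*q) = q*(q - 5)*(q^3 - 5*q^2 - 8*q + 48) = q*(q - 5)*(q - 4)*(q^2 - q - 12) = q*(q - 5)*(q - 4)*(q + 3)*(q - 4)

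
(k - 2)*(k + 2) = k^2 - 4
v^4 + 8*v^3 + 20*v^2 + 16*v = v*(v + 2)^2*(v + 4)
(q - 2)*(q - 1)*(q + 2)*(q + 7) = q^4 + 6*q^3 - 11*q^2 - 24*q + 28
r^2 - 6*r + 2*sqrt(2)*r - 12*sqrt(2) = (r - 6)*(r + 2*sqrt(2))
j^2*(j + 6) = j^3 + 6*j^2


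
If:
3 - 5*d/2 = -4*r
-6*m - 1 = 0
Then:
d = 8*r/5 + 6/5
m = -1/6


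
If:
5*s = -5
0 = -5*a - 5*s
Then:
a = 1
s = -1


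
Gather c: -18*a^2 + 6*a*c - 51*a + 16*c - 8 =-18*a^2 - 51*a + c*(6*a + 16) - 8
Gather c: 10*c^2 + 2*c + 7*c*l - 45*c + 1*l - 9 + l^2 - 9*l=10*c^2 + c*(7*l - 43) + l^2 - 8*l - 9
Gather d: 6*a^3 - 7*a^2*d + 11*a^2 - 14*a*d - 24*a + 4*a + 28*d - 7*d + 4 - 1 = 6*a^3 + 11*a^2 - 20*a + d*(-7*a^2 - 14*a + 21) + 3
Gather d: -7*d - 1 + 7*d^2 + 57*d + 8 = 7*d^2 + 50*d + 7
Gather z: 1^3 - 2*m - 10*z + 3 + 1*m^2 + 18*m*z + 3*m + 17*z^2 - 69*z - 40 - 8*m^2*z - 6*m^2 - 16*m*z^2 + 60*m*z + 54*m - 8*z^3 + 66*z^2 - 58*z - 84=-5*m^2 + 55*m - 8*z^3 + z^2*(83 - 16*m) + z*(-8*m^2 + 78*m - 137) - 120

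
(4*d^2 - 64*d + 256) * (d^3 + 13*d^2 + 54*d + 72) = 4*d^5 - 12*d^4 - 360*d^3 + 160*d^2 + 9216*d + 18432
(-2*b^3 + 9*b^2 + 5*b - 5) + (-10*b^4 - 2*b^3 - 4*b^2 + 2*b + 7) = -10*b^4 - 4*b^3 + 5*b^2 + 7*b + 2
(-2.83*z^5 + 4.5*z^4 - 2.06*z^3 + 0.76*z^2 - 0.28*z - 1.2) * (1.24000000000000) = -3.5092*z^5 + 5.58*z^4 - 2.5544*z^3 + 0.9424*z^2 - 0.3472*z - 1.488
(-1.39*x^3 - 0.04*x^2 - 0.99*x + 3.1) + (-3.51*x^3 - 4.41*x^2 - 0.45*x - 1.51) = -4.9*x^3 - 4.45*x^2 - 1.44*x + 1.59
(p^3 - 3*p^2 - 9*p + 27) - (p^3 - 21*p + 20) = -3*p^2 + 12*p + 7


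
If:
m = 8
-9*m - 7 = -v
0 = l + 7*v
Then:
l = -553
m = 8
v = 79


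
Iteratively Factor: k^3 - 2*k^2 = (k)*(k^2 - 2*k) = k*(k - 2)*(k)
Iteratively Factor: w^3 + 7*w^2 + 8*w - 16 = (w - 1)*(w^2 + 8*w + 16) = (w - 1)*(w + 4)*(w + 4)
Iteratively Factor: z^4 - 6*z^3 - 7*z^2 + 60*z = (z + 3)*(z^3 - 9*z^2 + 20*z) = (z - 4)*(z + 3)*(z^2 - 5*z) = z*(z - 4)*(z + 3)*(z - 5)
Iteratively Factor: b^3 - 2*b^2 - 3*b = (b)*(b^2 - 2*b - 3) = b*(b + 1)*(b - 3)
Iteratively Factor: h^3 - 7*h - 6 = (h + 2)*(h^2 - 2*h - 3) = (h + 1)*(h + 2)*(h - 3)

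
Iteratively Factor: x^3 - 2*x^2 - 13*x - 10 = (x + 2)*(x^2 - 4*x - 5) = (x + 1)*(x + 2)*(x - 5)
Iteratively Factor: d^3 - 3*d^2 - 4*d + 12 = (d - 2)*(d^2 - d - 6) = (d - 2)*(d + 2)*(d - 3)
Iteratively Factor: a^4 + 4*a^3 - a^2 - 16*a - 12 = (a + 1)*(a^3 + 3*a^2 - 4*a - 12) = (a + 1)*(a + 2)*(a^2 + a - 6) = (a - 2)*(a + 1)*(a + 2)*(a + 3)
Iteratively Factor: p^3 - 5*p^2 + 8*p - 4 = (p - 2)*(p^2 - 3*p + 2) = (p - 2)*(p - 1)*(p - 2)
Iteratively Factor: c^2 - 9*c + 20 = (c - 5)*(c - 4)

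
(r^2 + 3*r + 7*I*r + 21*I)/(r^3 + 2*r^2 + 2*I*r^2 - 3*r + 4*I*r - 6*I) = (r + 7*I)/(r^2 + r*(-1 + 2*I) - 2*I)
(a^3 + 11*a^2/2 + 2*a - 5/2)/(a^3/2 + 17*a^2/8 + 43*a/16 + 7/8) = 8*(2*a^3 + 11*a^2 + 4*a - 5)/(8*a^3 + 34*a^2 + 43*a + 14)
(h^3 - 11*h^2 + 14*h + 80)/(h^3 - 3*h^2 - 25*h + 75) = (h^2 - 6*h - 16)/(h^2 + 2*h - 15)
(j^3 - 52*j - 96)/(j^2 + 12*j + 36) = (j^2 - 6*j - 16)/(j + 6)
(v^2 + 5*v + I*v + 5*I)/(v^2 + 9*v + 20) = (v + I)/(v + 4)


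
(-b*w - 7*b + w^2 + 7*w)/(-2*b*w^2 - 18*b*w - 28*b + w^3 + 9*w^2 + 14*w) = (-b + w)/(-2*b*w - 4*b + w^2 + 2*w)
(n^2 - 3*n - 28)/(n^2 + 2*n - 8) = (n - 7)/(n - 2)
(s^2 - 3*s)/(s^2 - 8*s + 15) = s/(s - 5)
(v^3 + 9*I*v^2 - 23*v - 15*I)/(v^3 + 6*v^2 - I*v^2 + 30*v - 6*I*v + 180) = (v^2 + 4*I*v - 3)/(v^2 + 6*v*(1 - I) - 36*I)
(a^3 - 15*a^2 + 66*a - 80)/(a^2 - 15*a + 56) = (a^2 - 7*a + 10)/(a - 7)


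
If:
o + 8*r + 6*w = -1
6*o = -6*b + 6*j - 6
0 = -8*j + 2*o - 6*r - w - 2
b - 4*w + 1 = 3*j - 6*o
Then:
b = -7*w/23 - 51/46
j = 19*w/23 - 25/138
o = 26*w/23 - 5/69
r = -41*w/46 - 8/69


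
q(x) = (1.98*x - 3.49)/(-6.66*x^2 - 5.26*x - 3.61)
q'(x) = (1.98*x - 3.49)*(13.32*x + 5.26)/(-6.66*x^2 - 5.26*x - 3.61)^2 + 1.98/(-6.66*x^2 - 5.26*x - 3.61) = (13.1868*x^2 - 46.4868*x - 25.5052)/(44.3556*x^4 + 70.0632*x^3 + 75.7528*x^2 + 37.9772*x + 13.0321)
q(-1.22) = 0.83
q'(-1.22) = 1.01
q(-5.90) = 0.07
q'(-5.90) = 0.02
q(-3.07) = 0.19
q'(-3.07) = 0.10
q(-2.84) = 0.21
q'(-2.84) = 0.12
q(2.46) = -0.02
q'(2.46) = -0.02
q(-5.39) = 0.08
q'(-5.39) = 0.02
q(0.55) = 0.28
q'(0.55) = -0.65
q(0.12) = 0.75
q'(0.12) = -1.64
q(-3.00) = 0.20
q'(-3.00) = 0.10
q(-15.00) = 0.02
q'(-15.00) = 0.00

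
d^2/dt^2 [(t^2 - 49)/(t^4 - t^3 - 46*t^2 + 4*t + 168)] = 2*(3*t^5 + 60*t^4 + 376*t^3 + 816*t^2 + 432*t + 1024)/(t^9 + 18*t^8 + 96*t^7 - 1248*t^5 - 1728*t^4 + 5120*t^3 + 9216*t^2 - 6912*t - 13824)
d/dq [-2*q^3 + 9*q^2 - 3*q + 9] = -6*q^2 + 18*q - 3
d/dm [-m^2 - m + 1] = -2*m - 1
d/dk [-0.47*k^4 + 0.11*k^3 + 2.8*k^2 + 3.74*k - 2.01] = -1.88*k^3 + 0.33*k^2 + 5.6*k + 3.74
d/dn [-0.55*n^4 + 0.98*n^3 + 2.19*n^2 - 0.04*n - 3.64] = -2.2*n^3 + 2.94*n^2 + 4.38*n - 0.04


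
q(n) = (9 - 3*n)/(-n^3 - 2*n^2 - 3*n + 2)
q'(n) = (9 - 3*n)*(3*n^2 + 4*n + 3)/(-n^3 - 2*n^2 - 3*n + 2)^2 - 3/(-n^3 - 2*n^2 - 3*n + 2)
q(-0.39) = 3.48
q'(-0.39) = 1.23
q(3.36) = 0.02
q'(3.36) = 0.03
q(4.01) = 0.03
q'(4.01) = 0.01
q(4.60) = 0.03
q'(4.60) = 0.00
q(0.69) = -5.13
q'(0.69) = 29.53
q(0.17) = 5.95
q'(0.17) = 13.60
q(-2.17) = 1.67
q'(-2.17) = 1.19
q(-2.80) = 1.04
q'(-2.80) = 0.78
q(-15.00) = 0.02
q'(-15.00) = 0.00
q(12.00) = 0.01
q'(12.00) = 0.00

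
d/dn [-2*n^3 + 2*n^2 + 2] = 2*n*(2 - 3*n)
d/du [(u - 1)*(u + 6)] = 2*u + 5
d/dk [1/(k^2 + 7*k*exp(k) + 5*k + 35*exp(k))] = (-7*k*exp(k) - 2*k - 42*exp(k) - 5)/(k^2 + 7*k*exp(k) + 5*k + 35*exp(k))^2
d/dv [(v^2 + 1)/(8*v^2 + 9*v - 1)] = 9*(v^2 - 2*v - 1)/(64*v^4 + 144*v^3 + 65*v^2 - 18*v + 1)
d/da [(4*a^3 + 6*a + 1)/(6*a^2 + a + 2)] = (24*a^4 + 8*a^3 - 12*a^2 - 12*a + 11)/(36*a^4 + 12*a^3 + 25*a^2 + 4*a + 4)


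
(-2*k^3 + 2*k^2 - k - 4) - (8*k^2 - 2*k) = -2*k^3 - 6*k^2 + k - 4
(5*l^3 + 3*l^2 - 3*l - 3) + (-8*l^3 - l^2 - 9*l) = -3*l^3 + 2*l^2 - 12*l - 3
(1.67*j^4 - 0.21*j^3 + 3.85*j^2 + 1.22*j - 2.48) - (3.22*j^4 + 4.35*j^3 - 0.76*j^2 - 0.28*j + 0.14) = -1.55*j^4 - 4.56*j^3 + 4.61*j^2 + 1.5*j - 2.62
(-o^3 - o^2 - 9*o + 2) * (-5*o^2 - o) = 5*o^5 + 6*o^4 + 46*o^3 - o^2 - 2*o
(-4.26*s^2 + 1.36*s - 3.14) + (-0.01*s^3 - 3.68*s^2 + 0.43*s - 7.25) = -0.01*s^3 - 7.94*s^2 + 1.79*s - 10.39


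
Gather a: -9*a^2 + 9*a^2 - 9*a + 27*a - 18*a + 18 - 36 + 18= 0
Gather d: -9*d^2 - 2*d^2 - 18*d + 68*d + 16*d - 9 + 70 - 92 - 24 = -11*d^2 + 66*d - 55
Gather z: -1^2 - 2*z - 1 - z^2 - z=-z^2 - 3*z - 2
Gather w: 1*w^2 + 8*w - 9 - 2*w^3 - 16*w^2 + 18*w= -2*w^3 - 15*w^2 + 26*w - 9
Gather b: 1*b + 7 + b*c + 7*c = b*(c + 1) + 7*c + 7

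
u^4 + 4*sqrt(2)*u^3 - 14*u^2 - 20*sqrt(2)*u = u*(u - 2*sqrt(2))*(u + sqrt(2))*(u + 5*sqrt(2))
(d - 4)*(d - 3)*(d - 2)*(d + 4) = d^4 - 5*d^3 - 10*d^2 + 80*d - 96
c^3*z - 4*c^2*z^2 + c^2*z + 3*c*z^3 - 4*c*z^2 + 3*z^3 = (c - 3*z)*(c - z)*(c*z + z)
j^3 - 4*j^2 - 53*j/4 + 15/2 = (j - 6)*(j - 1/2)*(j + 5/2)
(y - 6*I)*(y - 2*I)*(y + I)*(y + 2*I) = y^4 - 5*I*y^3 + 10*y^2 - 20*I*y + 24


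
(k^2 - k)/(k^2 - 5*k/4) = 4*(k - 1)/(4*k - 5)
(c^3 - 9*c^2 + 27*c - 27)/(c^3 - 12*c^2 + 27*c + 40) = (c^3 - 9*c^2 + 27*c - 27)/(c^3 - 12*c^2 + 27*c + 40)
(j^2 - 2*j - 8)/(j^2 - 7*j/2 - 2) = 2*(j + 2)/(2*j + 1)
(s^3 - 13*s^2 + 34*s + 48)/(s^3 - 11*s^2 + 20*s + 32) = (s - 6)/(s - 4)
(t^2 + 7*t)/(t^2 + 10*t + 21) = t/(t + 3)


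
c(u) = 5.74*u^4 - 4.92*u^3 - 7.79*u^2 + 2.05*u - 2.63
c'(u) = 22.96*u^3 - 14.76*u^2 - 15.58*u + 2.05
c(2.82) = 193.87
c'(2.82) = 355.63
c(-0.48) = -4.56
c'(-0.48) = 3.59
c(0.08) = -2.52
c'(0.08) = 0.72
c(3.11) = 317.38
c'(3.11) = 501.48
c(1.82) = 8.62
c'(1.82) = 63.22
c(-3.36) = 820.76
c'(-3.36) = -983.18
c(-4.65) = 2997.71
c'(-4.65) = -2553.16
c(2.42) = 83.85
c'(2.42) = 203.31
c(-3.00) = 518.89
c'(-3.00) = -703.97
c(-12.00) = 126377.41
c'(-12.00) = -41611.31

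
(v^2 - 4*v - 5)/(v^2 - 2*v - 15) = (v + 1)/(v + 3)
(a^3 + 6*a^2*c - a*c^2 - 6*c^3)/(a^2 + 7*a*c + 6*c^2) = a - c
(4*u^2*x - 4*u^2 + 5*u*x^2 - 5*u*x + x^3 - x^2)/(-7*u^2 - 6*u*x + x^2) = (4*u*x - 4*u + x^2 - x)/(-7*u + x)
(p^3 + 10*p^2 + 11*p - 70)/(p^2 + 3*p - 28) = (p^2 + 3*p - 10)/(p - 4)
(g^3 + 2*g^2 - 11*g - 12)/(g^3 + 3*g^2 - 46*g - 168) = (g^2 - 2*g - 3)/(g^2 - g - 42)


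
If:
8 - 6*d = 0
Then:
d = 4/3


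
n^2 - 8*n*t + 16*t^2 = (n - 4*t)^2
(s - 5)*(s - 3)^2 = s^3 - 11*s^2 + 39*s - 45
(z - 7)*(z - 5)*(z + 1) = z^3 - 11*z^2 + 23*z + 35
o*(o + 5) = o^2 + 5*o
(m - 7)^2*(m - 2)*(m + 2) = m^4 - 14*m^3 + 45*m^2 + 56*m - 196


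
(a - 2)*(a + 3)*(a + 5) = a^3 + 6*a^2 - a - 30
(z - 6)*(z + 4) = z^2 - 2*z - 24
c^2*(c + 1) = c^3 + c^2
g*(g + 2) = g^2 + 2*g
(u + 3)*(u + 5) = u^2 + 8*u + 15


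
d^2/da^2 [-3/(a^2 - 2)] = 6*(-3*a^2 - 2)/(a^2 - 2)^3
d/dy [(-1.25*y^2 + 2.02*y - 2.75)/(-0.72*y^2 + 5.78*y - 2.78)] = (-5.7706*y^2 + 2.99*y + 10.2794)/(0.5184*y^4 - 8.3232*y^3 + 37.4116*y^2 - 32.1368*y + 7.7284)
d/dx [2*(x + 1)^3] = 6*(x + 1)^2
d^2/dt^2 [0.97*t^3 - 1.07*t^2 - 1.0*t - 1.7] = 5.82*t - 2.14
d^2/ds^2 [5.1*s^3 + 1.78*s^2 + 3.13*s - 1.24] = 30.6*s + 3.56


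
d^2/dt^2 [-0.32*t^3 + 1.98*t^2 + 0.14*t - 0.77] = 3.96 - 1.92*t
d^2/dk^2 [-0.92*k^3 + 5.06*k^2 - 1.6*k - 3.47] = 10.12 - 5.52*k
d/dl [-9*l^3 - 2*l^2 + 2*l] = -27*l^2 - 4*l + 2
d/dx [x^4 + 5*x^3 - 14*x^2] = x*(4*x^2 + 15*x - 28)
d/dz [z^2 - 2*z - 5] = 2*z - 2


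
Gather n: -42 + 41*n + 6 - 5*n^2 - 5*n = -5*n^2 + 36*n - 36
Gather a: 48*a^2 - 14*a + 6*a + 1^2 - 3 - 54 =48*a^2 - 8*a - 56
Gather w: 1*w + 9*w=10*w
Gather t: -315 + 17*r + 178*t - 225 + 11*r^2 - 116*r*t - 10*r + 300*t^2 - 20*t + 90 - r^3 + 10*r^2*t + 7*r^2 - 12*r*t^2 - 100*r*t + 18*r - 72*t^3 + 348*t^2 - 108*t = -r^3 + 18*r^2 + 25*r - 72*t^3 + t^2*(648 - 12*r) + t*(10*r^2 - 216*r + 50) - 450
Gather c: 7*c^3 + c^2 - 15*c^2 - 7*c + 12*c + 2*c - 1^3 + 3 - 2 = 7*c^3 - 14*c^2 + 7*c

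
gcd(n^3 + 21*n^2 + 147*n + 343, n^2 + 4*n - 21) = n + 7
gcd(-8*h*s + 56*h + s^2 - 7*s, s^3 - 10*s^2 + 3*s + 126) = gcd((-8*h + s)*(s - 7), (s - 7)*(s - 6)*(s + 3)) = s - 7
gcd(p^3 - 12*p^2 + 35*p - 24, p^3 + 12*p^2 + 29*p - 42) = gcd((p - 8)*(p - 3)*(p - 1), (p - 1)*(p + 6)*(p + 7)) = p - 1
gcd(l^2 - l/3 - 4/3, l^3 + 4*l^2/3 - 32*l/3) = 1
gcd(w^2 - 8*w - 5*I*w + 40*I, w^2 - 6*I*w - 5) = w - 5*I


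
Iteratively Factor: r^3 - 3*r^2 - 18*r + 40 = (r - 2)*(r^2 - r - 20) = (r - 2)*(r + 4)*(r - 5)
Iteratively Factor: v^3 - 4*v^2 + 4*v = (v - 2)*(v^2 - 2*v) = v*(v - 2)*(v - 2)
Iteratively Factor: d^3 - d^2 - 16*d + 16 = (d - 1)*(d^2 - 16) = (d - 1)*(d + 4)*(d - 4)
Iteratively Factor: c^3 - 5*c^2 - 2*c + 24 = (c - 4)*(c^2 - c - 6) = (c - 4)*(c + 2)*(c - 3)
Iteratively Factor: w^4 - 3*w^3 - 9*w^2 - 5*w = (w + 1)*(w^3 - 4*w^2 - 5*w) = (w + 1)^2*(w^2 - 5*w) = w*(w + 1)^2*(w - 5)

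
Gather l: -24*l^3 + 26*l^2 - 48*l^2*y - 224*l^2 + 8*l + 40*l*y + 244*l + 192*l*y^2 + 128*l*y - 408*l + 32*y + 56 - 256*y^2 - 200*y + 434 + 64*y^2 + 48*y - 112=-24*l^3 + l^2*(-48*y - 198) + l*(192*y^2 + 168*y - 156) - 192*y^2 - 120*y + 378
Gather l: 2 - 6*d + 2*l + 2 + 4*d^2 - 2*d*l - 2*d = 4*d^2 - 8*d + l*(2 - 2*d) + 4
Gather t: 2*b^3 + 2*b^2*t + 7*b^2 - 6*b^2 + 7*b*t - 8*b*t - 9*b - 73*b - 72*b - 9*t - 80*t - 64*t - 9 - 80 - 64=2*b^3 + b^2 - 154*b + t*(2*b^2 - b - 153) - 153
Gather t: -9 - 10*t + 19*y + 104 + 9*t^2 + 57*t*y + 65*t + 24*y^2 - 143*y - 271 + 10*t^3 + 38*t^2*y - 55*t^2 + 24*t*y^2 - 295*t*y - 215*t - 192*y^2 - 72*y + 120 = 10*t^3 + t^2*(38*y - 46) + t*(24*y^2 - 238*y - 160) - 168*y^2 - 196*y - 56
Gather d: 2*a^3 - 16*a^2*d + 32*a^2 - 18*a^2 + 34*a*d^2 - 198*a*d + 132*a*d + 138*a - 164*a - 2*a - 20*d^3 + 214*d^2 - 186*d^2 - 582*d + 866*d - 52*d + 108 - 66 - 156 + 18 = 2*a^3 + 14*a^2 - 28*a - 20*d^3 + d^2*(34*a + 28) + d*(-16*a^2 - 66*a + 232) - 96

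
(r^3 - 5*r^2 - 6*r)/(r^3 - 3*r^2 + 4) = r*(r - 6)/(r^2 - 4*r + 4)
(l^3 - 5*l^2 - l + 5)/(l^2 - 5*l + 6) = (l^3 - 5*l^2 - l + 5)/(l^2 - 5*l + 6)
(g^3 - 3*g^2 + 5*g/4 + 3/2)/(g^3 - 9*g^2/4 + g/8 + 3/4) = 2*(2*g - 3)/(4*g - 3)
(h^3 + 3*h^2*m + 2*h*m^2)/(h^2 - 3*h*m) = (h^2 + 3*h*m + 2*m^2)/(h - 3*m)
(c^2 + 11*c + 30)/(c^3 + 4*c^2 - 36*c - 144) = (c + 5)/(c^2 - 2*c - 24)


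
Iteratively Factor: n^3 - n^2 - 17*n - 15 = (n + 3)*(n^2 - 4*n - 5) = (n - 5)*(n + 3)*(n + 1)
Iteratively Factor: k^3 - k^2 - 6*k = (k + 2)*(k^2 - 3*k) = (k - 3)*(k + 2)*(k)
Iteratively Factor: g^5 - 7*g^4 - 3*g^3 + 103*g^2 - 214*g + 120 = (g - 5)*(g^4 - 2*g^3 - 13*g^2 + 38*g - 24) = (g - 5)*(g - 2)*(g^3 - 13*g + 12) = (g - 5)*(g - 2)*(g - 1)*(g^2 + g - 12) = (g - 5)*(g - 3)*(g - 2)*(g - 1)*(g + 4)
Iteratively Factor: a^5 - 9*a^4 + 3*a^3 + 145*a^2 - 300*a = (a)*(a^4 - 9*a^3 + 3*a^2 + 145*a - 300) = a*(a - 5)*(a^3 - 4*a^2 - 17*a + 60) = a*(a - 5)*(a + 4)*(a^2 - 8*a + 15) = a*(a - 5)*(a - 3)*(a + 4)*(a - 5)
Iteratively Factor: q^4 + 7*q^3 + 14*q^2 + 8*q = (q)*(q^3 + 7*q^2 + 14*q + 8) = q*(q + 2)*(q^2 + 5*q + 4) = q*(q + 1)*(q + 2)*(q + 4)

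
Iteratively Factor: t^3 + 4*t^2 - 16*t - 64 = (t + 4)*(t^2 - 16) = (t + 4)^2*(t - 4)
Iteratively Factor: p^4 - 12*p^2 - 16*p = (p + 2)*(p^3 - 2*p^2 - 8*p) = (p - 4)*(p + 2)*(p^2 + 2*p) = (p - 4)*(p + 2)^2*(p)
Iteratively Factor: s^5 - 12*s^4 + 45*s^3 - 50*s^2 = (s)*(s^4 - 12*s^3 + 45*s^2 - 50*s) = s*(s - 5)*(s^3 - 7*s^2 + 10*s) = s*(s - 5)^2*(s^2 - 2*s) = s^2*(s - 5)^2*(s - 2)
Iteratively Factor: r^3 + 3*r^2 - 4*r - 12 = (r + 3)*(r^2 - 4) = (r + 2)*(r + 3)*(r - 2)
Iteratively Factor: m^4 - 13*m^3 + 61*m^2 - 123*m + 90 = (m - 5)*(m^3 - 8*m^2 + 21*m - 18) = (m - 5)*(m - 2)*(m^2 - 6*m + 9) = (m - 5)*(m - 3)*(m - 2)*(m - 3)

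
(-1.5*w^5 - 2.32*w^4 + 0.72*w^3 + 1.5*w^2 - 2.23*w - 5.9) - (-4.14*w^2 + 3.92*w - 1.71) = -1.5*w^5 - 2.32*w^4 + 0.72*w^3 + 5.64*w^2 - 6.15*w - 4.19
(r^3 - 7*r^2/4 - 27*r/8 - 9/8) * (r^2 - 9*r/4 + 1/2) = r^5 - 4*r^4 + 17*r^3/16 + 179*r^2/32 + 27*r/32 - 9/16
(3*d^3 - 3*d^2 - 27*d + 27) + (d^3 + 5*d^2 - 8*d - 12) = 4*d^3 + 2*d^2 - 35*d + 15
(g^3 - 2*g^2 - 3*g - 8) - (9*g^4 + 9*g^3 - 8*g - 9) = -9*g^4 - 8*g^3 - 2*g^2 + 5*g + 1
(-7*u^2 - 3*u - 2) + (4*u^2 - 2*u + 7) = -3*u^2 - 5*u + 5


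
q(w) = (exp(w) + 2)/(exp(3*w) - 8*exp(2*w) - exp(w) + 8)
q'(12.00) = 0.00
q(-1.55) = 0.30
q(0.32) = -0.57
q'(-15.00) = 0.00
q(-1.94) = 0.28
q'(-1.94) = 0.04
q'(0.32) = 2.06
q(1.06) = -0.13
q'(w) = (exp(w) + 2)*(-3*exp(3*w) + 16*exp(2*w) + exp(w))/(exp(3*w) - 8*exp(2*w) - exp(w) + 8)^2 + exp(w)/(exp(3*w) - 8*exp(2*w) - exp(w) + 8) = ((exp(w) + 2)*(-3*exp(2*w) + 16*exp(w) + 1) + exp(3*w) - 8*exp(2*w) - exp(w) + 8)*exp(w)/(exp(3*w) - 8*exp(2*w) - exp(w) + 8)^2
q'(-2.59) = 0.01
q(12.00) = 0.00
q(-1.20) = 0.33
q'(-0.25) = 3.39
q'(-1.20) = 0.12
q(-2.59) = 0.26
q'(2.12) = -12.03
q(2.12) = 0.46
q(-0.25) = 0.98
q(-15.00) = 0.25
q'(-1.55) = 0.06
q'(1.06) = 0.15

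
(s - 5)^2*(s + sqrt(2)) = s^3 - 10*s^2 + sqrt(2)*s^2 - 10*sqrt(2)*s + 25*s + 25*sqrt(2)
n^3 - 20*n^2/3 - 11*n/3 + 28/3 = (n - 7)*(n - 1)*(n + 4/3)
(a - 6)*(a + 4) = a^2 - 2*a - 24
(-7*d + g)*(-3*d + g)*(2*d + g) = 42*d^3 + d^2*g - 8*d*g^2 + g^3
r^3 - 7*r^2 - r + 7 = (r - 7)*(r - 1)*(r + 1)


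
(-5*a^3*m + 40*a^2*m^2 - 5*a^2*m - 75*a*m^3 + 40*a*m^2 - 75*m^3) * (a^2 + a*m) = -5*a^5*m + 35*a^4*m^2 - 5*a^4*m - 35*a^3*m^3 + 35*a^3*m^2 - 75*a^2*m^4 - 35*a^2*m^3 - 75*a*m^4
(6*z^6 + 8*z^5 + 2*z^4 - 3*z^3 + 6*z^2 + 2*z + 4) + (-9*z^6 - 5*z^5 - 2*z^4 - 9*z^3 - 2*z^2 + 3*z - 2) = -3*z^6 + 3*z^5 - 12*z^3 + 4*z^2 + 5*z + 2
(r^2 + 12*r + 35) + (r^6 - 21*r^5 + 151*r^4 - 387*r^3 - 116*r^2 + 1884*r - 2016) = r^6 - 21*r^5 + 151*r^4 - 387*r^3 - 115*r^2 + 1896*r - 1981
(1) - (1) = 0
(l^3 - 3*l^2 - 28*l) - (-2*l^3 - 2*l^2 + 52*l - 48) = 3*l^3 - l^2 - 80*l + 48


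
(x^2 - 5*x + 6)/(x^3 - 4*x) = (x - 3)/(x*(x + 2))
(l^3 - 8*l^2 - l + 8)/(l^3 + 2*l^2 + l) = (l^2 - 9*l + 8)/(l*(l + 1))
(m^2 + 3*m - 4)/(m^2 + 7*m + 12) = (m - 1)/(m + 3)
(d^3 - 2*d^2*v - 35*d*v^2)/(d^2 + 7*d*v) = (d^2 - 2*d*v - 35*v^2)/(d + 7*v)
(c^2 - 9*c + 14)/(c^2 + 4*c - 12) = (c - 7)/(c + 6)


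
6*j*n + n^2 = n*(6*j + n)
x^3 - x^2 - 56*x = x*(x - 8)*(x + 7)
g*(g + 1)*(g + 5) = g^3 + 6*g^2 + 5*g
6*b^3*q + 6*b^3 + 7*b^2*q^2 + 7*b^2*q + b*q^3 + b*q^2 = (b + q)*(6*b + q)*(b*q + b)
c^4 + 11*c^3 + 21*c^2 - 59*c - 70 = (c - 2)*(c + 1)*(c + 5)*(c + 7)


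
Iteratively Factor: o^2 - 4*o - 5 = (o + 1)*(o - 5)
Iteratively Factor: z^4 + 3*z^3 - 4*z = (z + 2)*(z^3 + z^2 - 2*z) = (z - 1)*(z + 2)*(z^2 + 2*z) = (z - 1)*(z + 2)^2*(z)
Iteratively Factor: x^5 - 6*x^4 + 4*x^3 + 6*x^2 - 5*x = (x - 1)*(x^4 - 5*x^3 - x^2 + 5*x) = (x - 1)*(x + 1)*(x^3 - 6*x^2 + 5*x) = (x - 5)*(x - 1)*(x + 1)*(x^2 - x) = (x - 5)*(x - 1)^2*(x + 1)*(x)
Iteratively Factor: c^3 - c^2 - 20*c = (c - 5)*(c^2 + 4*c) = c*(c - 5)*(c + 4)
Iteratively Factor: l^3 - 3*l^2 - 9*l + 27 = (l - 3)*(l^2 - 9) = (l - 3)*(l + 3)*(l - 3)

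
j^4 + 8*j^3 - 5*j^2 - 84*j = j*(j - 3)*(j + 4)*(j + 7)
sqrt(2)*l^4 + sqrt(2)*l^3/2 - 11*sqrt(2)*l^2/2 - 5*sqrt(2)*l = l*(l - 5/2)*(l + 2)*(sqrt(2)*l + sqrt(2))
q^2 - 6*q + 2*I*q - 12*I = (q - 6)*(q + 2*I)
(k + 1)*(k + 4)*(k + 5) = k^3 + 10*k^2 + 29*k + 20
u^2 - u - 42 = (u - 7)*(u + 6)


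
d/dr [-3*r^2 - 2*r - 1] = -6*r - 2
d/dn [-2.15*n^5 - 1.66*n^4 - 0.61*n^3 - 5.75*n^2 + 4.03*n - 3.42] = -10.75*n^4 - 6.64*n^3 - 1.83*n^2 - 11.5*n + 4.03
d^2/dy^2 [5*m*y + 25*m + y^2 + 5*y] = 2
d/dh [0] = 0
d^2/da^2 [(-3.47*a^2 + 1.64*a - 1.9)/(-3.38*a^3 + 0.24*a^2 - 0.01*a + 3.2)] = (79.2853360000001*a^6 - 112.416096*a^5 + 267.754812*a^4 + 500.719392*a^3 - 227.80668*a^2 + 130.83216*a + 68.04262)/(38.614472*a^9 - 8.225568*a^8 + 0.926796*a^7 - 109.736736*a^6 + 15.577782*a^5 - 1.201992*a^4 + 103.879681*a^3 - 7.37376*a^2 + 0.3072*a - 32.768)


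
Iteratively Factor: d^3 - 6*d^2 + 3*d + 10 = (d - 2)*(d^2 - 4*d - 5) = (d - 5)*(d - 2)*(d + 1)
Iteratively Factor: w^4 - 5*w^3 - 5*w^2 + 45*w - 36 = (w - 4)*(w^3 - w^2 - 9*w + 9) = (w - 4)*(w - 3)*(w^2 + 2*w - 3) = (w - 4)*(w - 3)*(w + 3)*(w - 1)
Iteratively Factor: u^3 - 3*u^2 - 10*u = (u)*(u^2 - 3*u - 10) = u*(u + 2)*(u - 5)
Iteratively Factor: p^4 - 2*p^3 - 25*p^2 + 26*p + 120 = (p - 3)*(p^3 + p^2 - 22*p - 40) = (p - 5)*(p - 3)*(p^2 + 6*p + 8) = (p - 5)*(p - 3)*(p + 4)*(p + 2)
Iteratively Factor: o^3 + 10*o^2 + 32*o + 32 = (o + 4)*(o^2 + 6*o + 8) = (o + 2)*(o + 4)*(o + 4)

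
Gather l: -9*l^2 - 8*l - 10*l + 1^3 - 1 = -9*l^2 - 18*l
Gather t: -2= -2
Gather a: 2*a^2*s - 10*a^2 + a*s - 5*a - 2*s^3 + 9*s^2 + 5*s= a^2*(2*s - 10) + a*(s - 5) - 2*s^3 + 9*s^2 + 5*s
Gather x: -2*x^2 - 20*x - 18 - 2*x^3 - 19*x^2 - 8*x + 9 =-2*x^3 - 21*x^2 - 28*x - 9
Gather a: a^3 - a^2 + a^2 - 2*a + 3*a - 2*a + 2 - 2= a^3 - a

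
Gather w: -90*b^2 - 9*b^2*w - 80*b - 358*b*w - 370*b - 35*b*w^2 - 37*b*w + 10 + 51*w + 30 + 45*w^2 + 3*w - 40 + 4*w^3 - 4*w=-90*b^2 - 450*b + 4*w^3 + w^2*(45 - 35*b) + w*(-9*b^2 - 395*b + 50)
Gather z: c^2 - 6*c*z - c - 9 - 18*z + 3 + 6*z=c^2 - c + z*(-6*c - 12) - 6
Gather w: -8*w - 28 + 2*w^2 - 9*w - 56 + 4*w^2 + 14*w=6*w^2 - 3*w - 84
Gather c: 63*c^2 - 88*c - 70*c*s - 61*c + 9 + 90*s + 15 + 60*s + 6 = 63*c^2 + c*(-70*s - 149) + 150*s + 30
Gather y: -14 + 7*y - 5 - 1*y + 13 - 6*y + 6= 0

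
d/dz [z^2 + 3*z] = 2*z + 3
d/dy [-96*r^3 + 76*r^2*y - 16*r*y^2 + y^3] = 76*r^2 - 32*r*y + 3*y^2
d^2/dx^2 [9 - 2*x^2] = -4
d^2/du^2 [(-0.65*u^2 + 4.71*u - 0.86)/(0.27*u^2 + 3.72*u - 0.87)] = (-5.55111512312578e-17*u^4 + 1.992438*u^3 - 1.292274*u^2 + 1.45556999999999*u + 5.296842)/(0.019683*u^6 + 0.813564*u^5 + 11.018835*u^4 + 46.23588*u^3 - 35.505135*u^2 + 8.447004*u - 0.658503)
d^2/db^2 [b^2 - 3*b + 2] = 2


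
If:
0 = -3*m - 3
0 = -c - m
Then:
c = 1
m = -1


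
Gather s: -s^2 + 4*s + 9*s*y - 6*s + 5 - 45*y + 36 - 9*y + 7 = -s^2 + s*(9*y - 2) - 54*y + 48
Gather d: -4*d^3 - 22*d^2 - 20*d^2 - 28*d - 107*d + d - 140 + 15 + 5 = -4*d^3 - 42*d^2 - 134*d - 120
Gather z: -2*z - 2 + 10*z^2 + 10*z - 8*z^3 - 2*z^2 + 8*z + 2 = -8*z^3 + 8*z^2 + 16*z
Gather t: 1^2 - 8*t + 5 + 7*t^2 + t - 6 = 7*t^2 - 7*t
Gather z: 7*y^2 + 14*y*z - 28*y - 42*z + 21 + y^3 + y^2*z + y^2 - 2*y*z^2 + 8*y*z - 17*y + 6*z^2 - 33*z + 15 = y^3 + 8*y^2 - 45*y + z^2*(6 - 2*y) + z*(y^2 + 22*y - 75) + 36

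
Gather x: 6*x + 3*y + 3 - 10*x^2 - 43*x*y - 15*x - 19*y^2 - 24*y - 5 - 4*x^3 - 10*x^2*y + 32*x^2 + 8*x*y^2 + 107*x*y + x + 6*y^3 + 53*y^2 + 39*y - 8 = -4*x^3 + x^2*(22 - 10*y) + x*(8*y^2 + 64*y - 8) + 6*y^3 + 34*y^2 + 18*y - 10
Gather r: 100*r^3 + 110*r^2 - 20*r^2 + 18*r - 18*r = 100*r^3 + 90*r^2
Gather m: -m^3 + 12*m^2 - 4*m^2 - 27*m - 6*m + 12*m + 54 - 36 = -m^3 + 8*m^2 - 21*m + 18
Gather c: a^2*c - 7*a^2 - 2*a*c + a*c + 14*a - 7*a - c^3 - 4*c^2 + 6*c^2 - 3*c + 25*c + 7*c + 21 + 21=-7*a^2 + 7*a - c^3 + 2*c^2 + c*(a^2 - a + 29) + 42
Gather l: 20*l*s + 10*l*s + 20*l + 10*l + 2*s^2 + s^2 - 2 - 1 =l*(30*s + 30) + 3*s^2 - 3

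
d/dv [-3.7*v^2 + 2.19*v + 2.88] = 2.19 - 7.4*v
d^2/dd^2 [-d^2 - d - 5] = -2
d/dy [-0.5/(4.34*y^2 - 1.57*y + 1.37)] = (4.34*y - 0.785)/(4.34*y^2 - 1.57*y + 1.37)^2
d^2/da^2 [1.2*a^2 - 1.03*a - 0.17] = 2.40000000000000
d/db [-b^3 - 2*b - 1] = -3*b^2 - 2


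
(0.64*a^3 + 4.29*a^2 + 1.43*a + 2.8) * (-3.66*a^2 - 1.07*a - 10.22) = -2.3424*a^5 - 16.3862*a^4 - 16.3649*a^3 - 55.6219*a^2 - 17.6106*a - 28.616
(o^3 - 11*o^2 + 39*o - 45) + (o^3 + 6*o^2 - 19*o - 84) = 2*o^3 - 5*o^2 + 20*o - 129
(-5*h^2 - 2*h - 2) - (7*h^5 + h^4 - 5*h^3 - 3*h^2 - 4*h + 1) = -7*h^5 - h^4 + 5*h^3 - 2*h^2 + 2*h - 3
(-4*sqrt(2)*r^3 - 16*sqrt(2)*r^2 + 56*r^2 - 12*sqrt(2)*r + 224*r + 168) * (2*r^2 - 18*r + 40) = -8*sqrt(2)*r^5 + 40*sqrt(2)*r^4 + 112*r^4 - 560*r^3 + 104*sqrt(2)*r^3 - 1456*r^2 - 424*sqrt(2)*r^2 - 480*sqrt(2)*r + 5936*r + 6720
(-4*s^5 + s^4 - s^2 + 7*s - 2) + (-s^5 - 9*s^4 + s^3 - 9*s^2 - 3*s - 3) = -5*s^5 - 8*s^4 + s^3 - 10*s^2 + 4*s - 5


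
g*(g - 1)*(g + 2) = g^3 + g^2 - 2*g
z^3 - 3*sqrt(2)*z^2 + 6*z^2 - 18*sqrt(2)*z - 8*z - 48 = (z + 6)*(z - 4*sqrt(2))*(z + sqrt(2))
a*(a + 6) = a^2 + 6*a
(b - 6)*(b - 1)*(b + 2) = b^3 - 5*b^2 - 8*b + 12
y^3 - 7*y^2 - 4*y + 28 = (y - 7)*(y - 2)*(y + 2)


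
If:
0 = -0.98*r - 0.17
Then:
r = -0.17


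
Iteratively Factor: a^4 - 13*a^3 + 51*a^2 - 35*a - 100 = (a + 1)*(a^3 - 14*a^2 + 65*a - 100) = (a - 4)*(a + 1)*(a^2 - 10*a + 25) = (a - 5)*(a - 4)*(a + 1)*(a - 5)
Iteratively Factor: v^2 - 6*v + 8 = (v - 2)*(v - 4)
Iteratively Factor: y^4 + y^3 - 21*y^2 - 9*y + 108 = (y - 3)*(y^3 + 4*y^2 - 9*y - 36) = (y - 3)*(y + 3)*(y^2 + y - 12) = (y - 3)^2*(y + 3)*(y + 4)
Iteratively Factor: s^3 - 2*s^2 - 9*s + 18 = (s - 2)*(s^2 - 9) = (s - 3)*(s - 2)*(s + 3)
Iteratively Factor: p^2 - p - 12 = (p - 4)*(p + 3)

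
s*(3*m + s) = 3*m*s + s^2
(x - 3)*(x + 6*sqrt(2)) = x^2 - 3*x + 6*sqrt(2)*x - 18*sqrt(2)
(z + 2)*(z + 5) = z^2 + 7*z + 10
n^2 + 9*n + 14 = (n + 2)*(n + 7)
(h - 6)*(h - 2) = h^2 - 8*h + 12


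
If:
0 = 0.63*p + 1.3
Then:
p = -2.06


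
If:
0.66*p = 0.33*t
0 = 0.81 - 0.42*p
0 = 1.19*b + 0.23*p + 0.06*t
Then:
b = -0.57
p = 1.93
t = 3.86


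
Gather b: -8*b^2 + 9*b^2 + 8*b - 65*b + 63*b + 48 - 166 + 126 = b^2 + 6*b + 8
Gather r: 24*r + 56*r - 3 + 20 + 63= 80*r + 80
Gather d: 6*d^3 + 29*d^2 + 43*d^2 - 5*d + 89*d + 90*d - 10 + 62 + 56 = 6*d^3 + 72*d^2 + 174*d + 108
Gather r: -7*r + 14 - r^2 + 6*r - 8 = -r^2 - r + 6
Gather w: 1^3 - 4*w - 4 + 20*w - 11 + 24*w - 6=40*w - 20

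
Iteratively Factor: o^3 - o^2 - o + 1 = (o - 1)*(o^2 - 1) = (o - 1)*(o + 1)*(o - 1)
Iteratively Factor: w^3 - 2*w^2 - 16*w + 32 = (w - 2)*(w^2 - 16) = (w - 4)*(w - 2)*(w + 4)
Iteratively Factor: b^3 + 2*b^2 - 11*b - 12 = (b + 1)*(b^2 + b - 12) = (b + 1)*(b + 4)*(b - 3)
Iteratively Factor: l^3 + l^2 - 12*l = (l - 3)*(l^2 + 4*l) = (l - 3)*(l + 4)*(l)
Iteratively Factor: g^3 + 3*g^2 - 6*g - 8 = (g - 2)*(g^2 + 5*g + 4) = (g - 2)*(g + 4)*(g + 1)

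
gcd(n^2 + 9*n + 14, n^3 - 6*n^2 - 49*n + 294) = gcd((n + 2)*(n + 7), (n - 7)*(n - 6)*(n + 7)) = n + 7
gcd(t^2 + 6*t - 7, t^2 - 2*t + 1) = t - 1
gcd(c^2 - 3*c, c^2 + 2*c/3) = c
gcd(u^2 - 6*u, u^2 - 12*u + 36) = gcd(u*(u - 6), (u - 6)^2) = u - 6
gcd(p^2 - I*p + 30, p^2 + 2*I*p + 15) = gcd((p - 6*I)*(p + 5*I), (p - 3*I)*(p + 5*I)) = p + 5*I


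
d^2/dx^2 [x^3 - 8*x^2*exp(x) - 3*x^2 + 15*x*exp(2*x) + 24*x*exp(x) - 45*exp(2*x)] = -8*x^2*exp(x) + 60*x*exp(2*x) - 8*x*exp(x) + 6*x - 120*exp(2*x) + 32*exp(x) - 6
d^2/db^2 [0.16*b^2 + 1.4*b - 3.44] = 0.320000000000000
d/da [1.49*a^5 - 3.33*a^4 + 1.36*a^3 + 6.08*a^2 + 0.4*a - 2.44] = 7.45*a^4 - 13.32*a^3 + 4.08*a^2 + 12.16*a + 0.4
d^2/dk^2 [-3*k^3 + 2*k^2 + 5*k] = 4 - 18*k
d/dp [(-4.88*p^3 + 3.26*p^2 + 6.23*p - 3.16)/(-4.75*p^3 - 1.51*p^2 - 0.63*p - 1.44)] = (1.4210854715202e-14*p^5 + 22.8538*p^4 + 65.3338*p^3 - 16.5949*p^2 - 18.932*p - 10.962)/(22.5625*p^6 + 14.345*p^5 + 8.2651*p^4 + 15.5826*p^3 + 4.7457*p^2 + 1.8144*p + 2.0736)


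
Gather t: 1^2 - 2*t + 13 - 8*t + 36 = 50 - 10*t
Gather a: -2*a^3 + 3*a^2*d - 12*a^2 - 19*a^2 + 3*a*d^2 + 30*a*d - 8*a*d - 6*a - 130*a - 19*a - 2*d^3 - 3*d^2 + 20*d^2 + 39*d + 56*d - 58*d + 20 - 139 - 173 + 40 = -2*a^3 + a^2*(3*d - 31) + a*(3*d^2 + 22*d - 155) - 2*d^3 + 17*d^2 + 37*d - 252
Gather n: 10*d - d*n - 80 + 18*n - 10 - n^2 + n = 10*d - n^2 + n*(19 - d) - 90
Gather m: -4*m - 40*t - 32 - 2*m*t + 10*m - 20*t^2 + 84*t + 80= m*(6 - 2*t) - 20*t^2 + 44*t + 48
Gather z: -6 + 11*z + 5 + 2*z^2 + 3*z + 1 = 2*z^2 + 14*z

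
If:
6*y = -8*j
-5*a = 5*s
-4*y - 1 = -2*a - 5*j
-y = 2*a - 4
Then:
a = 64/35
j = -9/35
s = -64/35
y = 12/35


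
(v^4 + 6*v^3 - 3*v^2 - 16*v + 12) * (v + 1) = v^5 + 7*v^4 + 3*v^3 - 19*v^2 - 4*v + 12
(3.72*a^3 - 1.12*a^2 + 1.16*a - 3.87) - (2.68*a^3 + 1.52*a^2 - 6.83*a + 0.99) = 1.04*a^3 - 2.64*a^2 + 7.99*a - 4.86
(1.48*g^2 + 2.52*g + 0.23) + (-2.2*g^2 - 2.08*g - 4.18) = -0.72*g^2 + 0.44*g - 3.95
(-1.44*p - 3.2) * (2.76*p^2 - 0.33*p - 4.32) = -3.9744*p^3 - 8.3568*p^2 + 7.2768*p + 13.824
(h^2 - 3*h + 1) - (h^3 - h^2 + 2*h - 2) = -h^3 + 2*h^2 - 5*h + 3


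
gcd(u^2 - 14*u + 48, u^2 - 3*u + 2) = 1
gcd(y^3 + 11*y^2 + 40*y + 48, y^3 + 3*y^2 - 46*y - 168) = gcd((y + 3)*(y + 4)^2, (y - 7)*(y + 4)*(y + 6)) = y + 4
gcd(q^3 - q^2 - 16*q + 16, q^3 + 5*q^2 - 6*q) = q - 1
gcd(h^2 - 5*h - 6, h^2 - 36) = h - 6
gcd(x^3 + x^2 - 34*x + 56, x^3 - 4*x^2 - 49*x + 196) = x^2 + 3*x - 28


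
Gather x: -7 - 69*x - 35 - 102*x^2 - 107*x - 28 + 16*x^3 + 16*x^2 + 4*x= 16*x^3 - 86*x^2 - 172*x - 70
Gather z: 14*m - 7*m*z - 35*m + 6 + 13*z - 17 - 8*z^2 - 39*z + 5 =-21*m - 8*z^2 + z*(-7*m - 26) - 6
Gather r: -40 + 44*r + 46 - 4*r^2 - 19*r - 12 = -4*r^2 + 25*r - 6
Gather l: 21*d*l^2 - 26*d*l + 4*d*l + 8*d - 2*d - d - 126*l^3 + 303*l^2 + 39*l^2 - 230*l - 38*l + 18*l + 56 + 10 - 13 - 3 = 5*d - 126*l^3 + l^2*(21*d + 342) + l*(-22*d - 250) + 50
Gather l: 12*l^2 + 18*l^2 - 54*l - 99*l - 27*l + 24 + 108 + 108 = 30*l^2 - 180*l + 240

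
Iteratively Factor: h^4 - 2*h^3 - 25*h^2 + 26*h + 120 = (h + 4)*(h^3 - 6*h^2 - h + 30) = (h - 5)*(h + 4)*(h^2 - h - 6) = (h - 5)*(h - 3)*(h + 4)*(h + 2)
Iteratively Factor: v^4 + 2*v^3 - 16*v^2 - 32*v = (v - 4)*(v^3 + 6*v^2 + 8*v) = (v - 4)*(v + 4)*(v^2 + 2*v) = v*(v - 4)*(v + 4)*(v + 2)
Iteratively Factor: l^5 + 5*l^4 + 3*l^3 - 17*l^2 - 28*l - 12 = (l + 1)*(l^4 + 4*l^3 - l^2 - 16*l - 12) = (l + 1)*(l + 3)*(l^3 + l^2 - 4*l - 4) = (l + 1)*(l + 2)*(l + 3)*(l^2 - l - 2) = (l + 1)^2*(l + 2)*(l + 3)*(l - 2)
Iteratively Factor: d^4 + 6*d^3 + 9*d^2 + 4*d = (d + 1)*(d^3 + 5*d^2 + 4*d) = (d + 1)*(d + 4)*(d^2 + d) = d*(d + 1)*(d + 4)*(d + 1)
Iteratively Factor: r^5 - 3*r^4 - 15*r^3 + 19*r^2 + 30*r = (r - 2)*(r^4 - r^3 - 17*r^2 - 15*r) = (r - 2)*(r + 1)*(r^3 - 2*r^2 - 15*r) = (r - 2)*(r + 1)*(r + 3)*(r^2 - 5*r) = r*(r - 2)*(r + 1)*(r + 3)*(r - 5)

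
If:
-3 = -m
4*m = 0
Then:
No Solution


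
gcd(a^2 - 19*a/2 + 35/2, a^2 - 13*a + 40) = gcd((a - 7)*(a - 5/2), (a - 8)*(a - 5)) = 1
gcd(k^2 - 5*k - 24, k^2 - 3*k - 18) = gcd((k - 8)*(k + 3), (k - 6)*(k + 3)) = k + 3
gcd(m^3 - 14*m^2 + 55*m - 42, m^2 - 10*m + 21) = m - 7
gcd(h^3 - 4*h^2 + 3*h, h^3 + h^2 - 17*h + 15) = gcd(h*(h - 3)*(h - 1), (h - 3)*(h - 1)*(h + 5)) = h^2 - 4*h + 3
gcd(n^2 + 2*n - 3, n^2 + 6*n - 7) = n - 1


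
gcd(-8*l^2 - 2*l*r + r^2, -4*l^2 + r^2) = 2*l + r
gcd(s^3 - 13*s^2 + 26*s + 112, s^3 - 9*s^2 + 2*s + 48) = s^2 - 6*s - 16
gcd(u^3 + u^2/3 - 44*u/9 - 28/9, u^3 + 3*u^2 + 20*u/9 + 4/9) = u^2 + 8*u/3 + 4/3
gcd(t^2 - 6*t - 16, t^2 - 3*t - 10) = t + 2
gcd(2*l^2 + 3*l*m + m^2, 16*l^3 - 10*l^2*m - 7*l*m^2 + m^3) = 2*l + m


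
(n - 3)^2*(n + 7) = n^3 + n^2 - 33*n + 63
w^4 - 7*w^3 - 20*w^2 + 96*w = w*(w - 8)*(w - 3)*(w + 4)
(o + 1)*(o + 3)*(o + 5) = o^3 + 9*o^2 + 23*o + 15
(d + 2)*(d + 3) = d^2 + 5*d + 6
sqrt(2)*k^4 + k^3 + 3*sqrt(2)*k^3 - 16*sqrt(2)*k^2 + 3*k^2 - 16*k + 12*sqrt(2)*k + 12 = (k - 2)*(k - 1)*(k + 6)*(sqrt(2)*k + 1)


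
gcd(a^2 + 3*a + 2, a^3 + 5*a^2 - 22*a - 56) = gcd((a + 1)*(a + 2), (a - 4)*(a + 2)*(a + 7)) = a + 2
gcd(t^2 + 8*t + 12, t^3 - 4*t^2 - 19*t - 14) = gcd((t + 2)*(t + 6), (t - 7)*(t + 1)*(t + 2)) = t + 2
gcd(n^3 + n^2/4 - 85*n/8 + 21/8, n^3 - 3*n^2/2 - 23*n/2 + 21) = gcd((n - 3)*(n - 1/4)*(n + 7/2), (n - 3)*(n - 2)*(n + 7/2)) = n^2 + n/2 - 21/2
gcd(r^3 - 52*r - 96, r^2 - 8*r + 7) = 1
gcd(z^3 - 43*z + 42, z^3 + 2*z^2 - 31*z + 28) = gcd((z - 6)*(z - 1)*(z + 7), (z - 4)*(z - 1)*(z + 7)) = z^2 + 6*z - 7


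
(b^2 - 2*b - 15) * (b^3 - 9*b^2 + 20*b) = b^5 - 11*b^4 + 23*b^3 + 95*b^2 - 300*b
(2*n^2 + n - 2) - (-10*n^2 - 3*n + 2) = 12*n^2 + 4*n - 4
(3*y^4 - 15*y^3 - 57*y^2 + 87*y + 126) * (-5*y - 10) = -15*y^5 + 45*y^4 + 435*y^3 + 135*y^2 - 1500*y - 1260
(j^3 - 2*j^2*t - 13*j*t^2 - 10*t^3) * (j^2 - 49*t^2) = j^5 - 2*j^4*t - 62*j^3*t^2 + 88*j^2*t^3 + 637*j*t^4 + 490*t^5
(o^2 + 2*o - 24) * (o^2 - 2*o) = o^4 - 28*o^2 + 48*o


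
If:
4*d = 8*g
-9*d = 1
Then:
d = -1/9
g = -1/18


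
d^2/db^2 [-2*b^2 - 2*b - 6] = -4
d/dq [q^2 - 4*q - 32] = 2*q - 4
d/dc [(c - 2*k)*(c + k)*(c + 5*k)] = 3*c^2 + 8*c*k - 7*k^2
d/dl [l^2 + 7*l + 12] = 2*l + 7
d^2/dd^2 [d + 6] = 0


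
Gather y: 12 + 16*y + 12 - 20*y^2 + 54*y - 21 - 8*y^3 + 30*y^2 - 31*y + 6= -8*y^3 + 10*y^2 + 39*y + 9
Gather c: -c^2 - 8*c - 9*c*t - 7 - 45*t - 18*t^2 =-c^2 + c*(-9*t - 8) - 18*t^2 - 45*t - 7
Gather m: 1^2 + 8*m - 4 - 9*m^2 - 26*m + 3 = -9*m^2 - 18*m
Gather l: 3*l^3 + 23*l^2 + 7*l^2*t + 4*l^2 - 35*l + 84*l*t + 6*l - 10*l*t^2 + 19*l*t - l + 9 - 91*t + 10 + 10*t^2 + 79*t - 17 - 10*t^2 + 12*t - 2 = 3*l^3 + l^2*(7*t + 27) + l*(-10*t^2 + 103*t - 30)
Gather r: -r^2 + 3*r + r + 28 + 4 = -r^2 + 4*r + 32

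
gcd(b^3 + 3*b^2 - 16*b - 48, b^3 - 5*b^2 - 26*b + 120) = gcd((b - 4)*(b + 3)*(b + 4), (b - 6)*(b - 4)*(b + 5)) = b - 4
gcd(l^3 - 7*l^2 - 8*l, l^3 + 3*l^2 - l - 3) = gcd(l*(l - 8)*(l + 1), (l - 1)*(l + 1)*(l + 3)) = l + 1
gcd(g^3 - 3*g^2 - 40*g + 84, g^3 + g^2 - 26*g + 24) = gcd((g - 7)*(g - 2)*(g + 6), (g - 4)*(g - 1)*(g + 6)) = g + 6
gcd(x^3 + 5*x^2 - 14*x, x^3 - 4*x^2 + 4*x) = x^2 - 2*x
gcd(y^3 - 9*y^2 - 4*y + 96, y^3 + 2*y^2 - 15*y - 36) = y^2 - y - 12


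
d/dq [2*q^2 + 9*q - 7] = 4*q + 9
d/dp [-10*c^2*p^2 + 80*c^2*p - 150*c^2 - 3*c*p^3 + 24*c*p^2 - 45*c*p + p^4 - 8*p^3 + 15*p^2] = -20*c^2*p + 80*c^2 - 9*c*p^2 + 48*c*p - 45*c + 4*p^3 - 24*p^2 + 30*p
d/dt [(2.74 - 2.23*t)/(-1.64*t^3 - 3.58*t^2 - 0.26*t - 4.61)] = (-7.3144*t^3 + 5.4974*t^2 + 19.6184*t + 10.9927)/(2.6896*t^6 + 11.7424*t^5 + 13.6692*t^4 + 16.9824*t^3 + 33.0752*t^2 + 2.3972*t + 21.2521)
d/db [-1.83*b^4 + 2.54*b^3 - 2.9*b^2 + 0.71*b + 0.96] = -7.32*b^3 + 7.62*b^2 - 5.8*b + 0.71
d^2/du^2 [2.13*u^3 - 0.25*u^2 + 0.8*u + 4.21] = 12.78*u - 0.5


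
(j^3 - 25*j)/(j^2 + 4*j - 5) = j*(j - 5)/(j - 1)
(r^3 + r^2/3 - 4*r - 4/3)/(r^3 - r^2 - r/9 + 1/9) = 3*(r^2 - 4)/(3*r^2 - 4*r + 1)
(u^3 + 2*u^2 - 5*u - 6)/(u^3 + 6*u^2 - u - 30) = (u + 1)/(u + 5)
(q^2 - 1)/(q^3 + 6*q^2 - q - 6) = 1/(q + 6)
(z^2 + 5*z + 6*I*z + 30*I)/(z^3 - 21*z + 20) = (z + 6*I)/(z^2 - 5*z + 4)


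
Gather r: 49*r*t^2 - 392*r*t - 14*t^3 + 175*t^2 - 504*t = r*(49*t^2 - 392*t) - 14*t^3 + 175*t^2 - 504*t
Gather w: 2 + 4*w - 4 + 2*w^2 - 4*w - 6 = 2*w^2 - 8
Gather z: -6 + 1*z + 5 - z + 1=0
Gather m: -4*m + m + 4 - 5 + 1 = -3*m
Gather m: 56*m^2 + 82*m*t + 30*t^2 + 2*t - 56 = 56*m^2 + 82*m*t + 30*t^2 + 2*t - 56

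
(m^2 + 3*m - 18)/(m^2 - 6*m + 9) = (m + 6)/(m - 3)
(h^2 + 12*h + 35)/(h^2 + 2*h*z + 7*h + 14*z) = (h + 5)/(h + 2*z)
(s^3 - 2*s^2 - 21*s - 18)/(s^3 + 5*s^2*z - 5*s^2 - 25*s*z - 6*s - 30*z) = (s + 3)/(s + 5*z)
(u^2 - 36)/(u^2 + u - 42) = (u + 6)/(u + 7)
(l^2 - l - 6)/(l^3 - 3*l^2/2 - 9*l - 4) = 2*(l - 3)/(2*l^2 - 7*l - 4)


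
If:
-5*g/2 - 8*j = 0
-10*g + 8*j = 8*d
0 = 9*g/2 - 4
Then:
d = -25/18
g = 8/9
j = -5/18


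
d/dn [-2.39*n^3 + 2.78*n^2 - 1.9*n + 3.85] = -7.17*n^2 + 5.56*n - 1.9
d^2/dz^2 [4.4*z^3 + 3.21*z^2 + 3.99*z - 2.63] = 26.4*z + 6.42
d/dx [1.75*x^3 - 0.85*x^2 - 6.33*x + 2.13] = 5.25*x^2 - 1.7*x - 6.33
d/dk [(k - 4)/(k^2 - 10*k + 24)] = -1/(k^2 - 12*k + 36)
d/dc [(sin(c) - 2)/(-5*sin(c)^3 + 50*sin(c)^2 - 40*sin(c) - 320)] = 2*(sin(c)^3 - 8*sin(c)^2 + 20*sin(c) - 40)*cos(c)/(5*(sin(c)^3 - 10*sin(c)^2 + 8*sin(c) + 64)^2)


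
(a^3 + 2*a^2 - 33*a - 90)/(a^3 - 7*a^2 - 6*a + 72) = (a + 5)/(a - 4)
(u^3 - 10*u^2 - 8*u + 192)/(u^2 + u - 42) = (u^2 - 4*u - 32)/(u + 7)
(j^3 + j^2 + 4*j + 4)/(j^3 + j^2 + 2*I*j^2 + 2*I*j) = (j - 2*I)/j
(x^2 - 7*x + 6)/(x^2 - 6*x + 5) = (x - 6)/(x - 5)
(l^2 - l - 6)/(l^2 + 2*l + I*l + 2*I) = (l - 3)/(l + I)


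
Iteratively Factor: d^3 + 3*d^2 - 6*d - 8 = (d + 1)*(d^2 + 2*d - 8) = (d + 1)*(d + 4)*(d - 2)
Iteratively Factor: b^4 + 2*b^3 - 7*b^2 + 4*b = (b)*(b^3 + 2*b^2 - 7*b + 4) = b*(b - 1)*(b^2 + 3*b - 4) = b*(b - 1)^2*(b + 4)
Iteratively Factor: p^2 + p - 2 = (p - 1)*(p + 2)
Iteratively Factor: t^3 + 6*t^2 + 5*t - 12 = (t + 4)*(t^2 + 2*t - 3) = (t - 1)*(t + 4)*(t + 3)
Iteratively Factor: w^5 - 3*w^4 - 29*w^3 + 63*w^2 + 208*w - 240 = (w - 5)*(w^4 + 2*w^3 - 19*w^2 - 32*w + 48) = (w - 5)*(w + 3)*(w^3 - w^2 - 16*w + 16) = (w - 5)*(w - 1)*(w + 3)*(w^2 - 16) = (w - 5)*(w - 4)*(w - 1)*(w + 3)*(w + 4)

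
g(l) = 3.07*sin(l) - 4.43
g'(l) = 3.07*cos(l)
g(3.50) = -5.51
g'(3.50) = -2.87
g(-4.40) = -1.51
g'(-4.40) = -0.94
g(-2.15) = -7.00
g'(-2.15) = -1.68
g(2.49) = -2.57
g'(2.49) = -2.44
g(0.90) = -2.03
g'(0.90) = 1.91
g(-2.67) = -5.82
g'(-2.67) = -2.73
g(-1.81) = -7.41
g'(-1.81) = -0.73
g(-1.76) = -7.45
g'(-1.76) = -0.58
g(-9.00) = -5.70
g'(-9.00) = -2.80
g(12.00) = -6.08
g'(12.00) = 2.59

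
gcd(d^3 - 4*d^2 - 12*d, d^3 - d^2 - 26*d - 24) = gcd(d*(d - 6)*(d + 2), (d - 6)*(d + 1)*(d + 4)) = d - 6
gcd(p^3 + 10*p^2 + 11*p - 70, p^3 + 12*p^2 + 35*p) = p^2 + 12*p + 35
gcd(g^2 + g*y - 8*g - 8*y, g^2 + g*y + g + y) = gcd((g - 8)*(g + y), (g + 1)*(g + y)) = g + y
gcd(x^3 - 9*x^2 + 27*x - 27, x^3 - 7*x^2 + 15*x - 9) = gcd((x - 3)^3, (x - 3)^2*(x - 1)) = x^2 - 6*x + 9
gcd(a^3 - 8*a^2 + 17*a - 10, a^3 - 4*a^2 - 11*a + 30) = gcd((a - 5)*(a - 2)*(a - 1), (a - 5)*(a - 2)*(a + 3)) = a^2 - 7*a + 10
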